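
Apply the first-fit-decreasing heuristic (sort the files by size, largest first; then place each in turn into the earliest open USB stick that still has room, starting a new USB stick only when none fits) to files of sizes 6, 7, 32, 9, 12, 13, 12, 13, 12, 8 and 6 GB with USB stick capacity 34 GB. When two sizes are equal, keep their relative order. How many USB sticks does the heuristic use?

Sorted descending: 32, 13, 13, 12, 12, 12, 9, 8, 7, 6, 6.
  32 → USB stick 1 (new)  [load 32/34]
  13 → USB stick 2 (new)  [load 13/34]
  13 → USB stick 2  [load 26/34]
  12 → USB stick 3 (new)  [load 12/34]
  12 → USB stick 3  [load 24/34]
  12 → USB stick 4 (new)  [load 12/34]
  9 → USB stick 3  [load 33/34]
  8 → USB stick 2  [load 34/34]
  7 → USB stick 4  [load 19/34]
  6 → USB stick 4  [load 25/34]
  6 → USB stick 4  [load 31/34]
4 USB sticks opened.

4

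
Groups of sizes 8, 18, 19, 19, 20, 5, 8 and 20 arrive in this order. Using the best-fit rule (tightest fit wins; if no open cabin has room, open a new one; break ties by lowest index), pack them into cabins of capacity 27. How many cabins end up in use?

  8 → cabin 1 (new)  [load 8/27]
  18 → cabin 1  [load 26/27]
  19 → cabin 2 (new)  [load 19/27]
  19 → cabin 3 (new)  [load 19/27]
  20 → cabin 4 (new)  [load 20/27]
  5 → cabin 4  [load 25/27]
  8 → cabin 2  [load 27/27]
  20 → cabin 5 (new)  [load 20/27]
5 cabins opened.

5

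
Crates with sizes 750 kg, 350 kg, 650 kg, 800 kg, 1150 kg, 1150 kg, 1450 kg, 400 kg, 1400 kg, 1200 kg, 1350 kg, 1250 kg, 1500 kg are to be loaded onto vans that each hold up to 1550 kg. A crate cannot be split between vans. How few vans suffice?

10

Total = 1500 + 1450 + 1400 + 1350 + 1250 + 1200 + 1150 + 1150 + 800 + 750 + 650 + 400 + 350 = 13400 kg.
Lower bound: ⌈13400/1550⌉ = 9 vans.
A packing using 10 vans:
  van 1: 1500 = 1500
  van 2: 1450 = 1450
  van 3: 1400 = 1400
  van 4: 1350 = 1350
  van 5: 1250 = 1250
  van 6: 1200 + 350 = 1550
  van 7: 1150 + 400 = 1550
  van 8: 1150 = 1150
  van 9: 800 + 750 = 1550
  van 10: 650 = 650
No arrangement into 9 vans stays within capacity, so 10 is optimal.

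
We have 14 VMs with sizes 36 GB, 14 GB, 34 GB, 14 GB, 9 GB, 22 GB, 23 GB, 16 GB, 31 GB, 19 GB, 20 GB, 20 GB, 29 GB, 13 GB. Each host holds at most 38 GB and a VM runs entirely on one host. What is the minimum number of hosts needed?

Total = 36 + 34 + 31 + 29 + 23 + 22 + 20 + 20 + 19 + 16 + 14 + 14 + 13 + 9 = 300 GB.
Lower bound: ⌈300/38⌉ = 8 hosts.
A packing using 9 hosts:
  host 1: 36 = 36
  host 2: 34 = 34
  host 3: 31 = 31
  host 4: 29 + 9 = 38
  host 5: 23 + 14 = 37
  host 6: 22 + 16 = 38
  host 7: 20 + 14 = 34
  host 8: 20 + 13 = 33
  host 9: 19 = 19
No arrangement into 8 hosts stays within capacity, so 9 is optimal.

9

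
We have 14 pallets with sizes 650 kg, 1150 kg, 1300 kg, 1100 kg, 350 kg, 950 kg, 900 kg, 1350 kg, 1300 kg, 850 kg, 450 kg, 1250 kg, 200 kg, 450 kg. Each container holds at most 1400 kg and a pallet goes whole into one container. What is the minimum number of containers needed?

Total = 1350 + 1300 + 1300 + 1250 + 1150 + 1100 + 950 + 900 + 850 + 650 + 450 + 450 + 350 + 200 = 12250 kg.
Lower bound: ⌈12250/1400⌉ = 9 containers.
A packing using 10 containers:
  container 1: 1350 = 1350
  container 2: 1300 = 1300
  container 3: 1300 = 1300
  container 4: 1250 = 1250
  container 5: 1150 + 200 = 1350
  container 6: 1100 = 1100
  container 7: 950 + 450 = 1400
  container 8: 900 + 450 = 1350
  container 9: 850 + 350 = 1200
  container 10: 650 = 650
No arrangement into 9 containers stays within capacity, so 10 is optimal.

10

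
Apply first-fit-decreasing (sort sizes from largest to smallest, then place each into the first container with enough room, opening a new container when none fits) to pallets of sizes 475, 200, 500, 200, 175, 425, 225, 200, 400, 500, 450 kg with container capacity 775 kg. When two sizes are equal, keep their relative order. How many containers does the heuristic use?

Sorted descending: 500, 500, 475, 450, 425, 400, 225, 200, 200, 200, 175.
  500 → container 1 (new)  [load 500/775]
  500 → container 2 (new)  [load 500/775]
  475 → container 3 (new)  [load 475/775]
  450 → container 4 (new)  [load 450/775]
  425 → container 5 (new)  [load 425/775]
  400 → container 6 (new)  [load 400/775]
  225 → container 1  [load 725/775]
  200 → container 2  [load 700/775]
  200 → container 3  [load 675/775]
  200 → container 4  [load 650/775]
  175 → container 5  [load 600/775]
6 containers opened.

6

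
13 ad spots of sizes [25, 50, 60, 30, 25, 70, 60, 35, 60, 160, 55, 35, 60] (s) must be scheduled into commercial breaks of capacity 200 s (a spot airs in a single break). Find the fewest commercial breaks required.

Total = 160 + 70 + 60 + 60 + 60 + 60 + 55 + 50 + 35 + 35 + 30 + 25 + 25 = 725 s.
Lower bound: ⌈725/200⌉ = 4 commercial breaks.
A packing using 4 commercial breaks:
  break 1: 160 + 35 = 195
  break 2: 70 + 60 + 60 = 190
  break 3: 60 + 60 + 55 + 25 = 200
  break 4: 50 + 35 + 30 + 25 = 140
This matches the lower bound, so 4 is optimal.

4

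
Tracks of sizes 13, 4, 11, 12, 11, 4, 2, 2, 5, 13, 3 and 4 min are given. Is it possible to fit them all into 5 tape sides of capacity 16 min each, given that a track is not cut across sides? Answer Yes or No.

No

Total = 84 min; ⌈84/16⌉ = 6.
At least 6 tape sides are required, but only 5 are allowed.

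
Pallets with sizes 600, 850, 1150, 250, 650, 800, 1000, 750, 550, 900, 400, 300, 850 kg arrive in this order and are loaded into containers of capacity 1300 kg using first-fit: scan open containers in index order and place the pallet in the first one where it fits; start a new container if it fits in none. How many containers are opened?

9

  600 → container 1 (new)  [load 600/1300]
  850 → container 2 (new)  [load 850/1300]
  1150 → container 3 (new)  [load 1150/1300]
  250 → container 1  [load 850/1300]
  650 → container 4 (new)  [load 650/1300]
  800 → container 5 (new)  [load 800/1300]
  1000 → container 6 (new)  [load 1000/1300]
  750 → container 7 (new)  [load 750/1300]
  550 → container 4  [load 1200/1300]
  900 → container 8 (new)  [load 900/1300]
  400 → container 1  [load 1250/1300]
  300 → container 2  [load 1150/1300]
  850 → container 9 (new)  [load 850/1300]
9 containers opened.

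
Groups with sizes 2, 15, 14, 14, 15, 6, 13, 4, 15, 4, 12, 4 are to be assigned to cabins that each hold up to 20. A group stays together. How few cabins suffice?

Total = 15 + 15 + 15 + 14 + 14 + 13 + 12 + 6 + 4 + 4 + 4 + 2 = 118.
Lower bound: ⌈118/20⌉ = 6 cabins.
Also, 7 groups each exceed 10, and no two of those can share a cabin, so at least 7 cabins are needed.
A packing using 7 cabins:
  cabin 1: 15 + 4 = 19
  cabin 2: 15 + 4 = 19
  cabin 3: 15 + 4 = 19
  cabin 4: 14 + 6 = 20
  cabin 5: 14 + 2 = 16
  cabin 6: 13 = 13
  cabin 7: 12 = 12
This matches the lower bound, so 7 is optimal.

7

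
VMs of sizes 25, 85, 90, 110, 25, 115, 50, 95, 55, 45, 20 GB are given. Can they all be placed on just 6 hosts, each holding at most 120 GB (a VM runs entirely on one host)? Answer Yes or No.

No

Total = 715 GB; ⌈715/120⌉ = 6.
The bound of 6 does not rule out 6, but exhaustive search shows no assignment into 6 hosts of capacity 120 GB exists — the minimum is 7.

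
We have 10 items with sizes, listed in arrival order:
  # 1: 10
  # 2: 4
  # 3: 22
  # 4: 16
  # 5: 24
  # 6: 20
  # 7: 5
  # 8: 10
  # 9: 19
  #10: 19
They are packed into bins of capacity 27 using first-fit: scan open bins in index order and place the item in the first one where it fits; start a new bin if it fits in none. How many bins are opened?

7

  10 → bin 1 (new)  [load 10/27]
  4 → bin 1  [load 14/27]
  22 → bin 2 (new)  [load 22/27]
  16 → bin 3 (new)  [load 16/27]
  24 → bin 4 (new)  [load 24/27]
  20 → bin 5 (new)  [load 20/27]
  5 → bin 1  [load 19/27]
  10 → bin 3  [load 26/27]
  19 → bin 6 (new)  [load 19/27]
  19 → bin 7 (new)  [load 19/27]
7 bins opened.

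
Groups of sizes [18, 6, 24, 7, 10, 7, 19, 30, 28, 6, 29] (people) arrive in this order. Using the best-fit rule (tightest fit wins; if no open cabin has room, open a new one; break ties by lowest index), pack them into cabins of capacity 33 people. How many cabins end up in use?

  18 → cabin 1 (new)  [load 18/33]
  6 → cabin 1  [load 24/33]
  24 → cabin 2 (new)  [load 24/33]
  7 → cabin 1  [load 31/33]
  10 → cabin 3 (new)  [load 10/33]
  7 → cabin 2  [load 31/33]
  19 → cabin 3  [load 29/33]
  30 → cabin 4 (new)  [load 30/33]
  28 → cabin 5 (new)  [load 28/33]
  6 → cabin 6 (new)  [load 6/33]
  29 → cabin 7 (new)  [load 29/33]
7 cabins opened.

7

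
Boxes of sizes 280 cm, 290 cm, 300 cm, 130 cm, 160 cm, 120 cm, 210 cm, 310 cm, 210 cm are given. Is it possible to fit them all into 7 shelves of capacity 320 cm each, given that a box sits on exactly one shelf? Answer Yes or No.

Total = 2010 cm; ⌈2010/320⌉ = 7.
The bound of 7 does not rule out 7, but exhaustive search shows no assignment into 7 shelves of capacity 320 cm exists — the minimum is 8.

No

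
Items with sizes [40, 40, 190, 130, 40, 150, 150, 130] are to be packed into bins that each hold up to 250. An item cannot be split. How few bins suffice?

5

Total = 190 + 150 + 150 + 130 + 130 + 40 + 40 + 40 = 870.
Lower bound: ⌈870/250⌉ = 4 bins.
Also, 5 items each exceed 125, and no two of those can share a bin, so at least 5 bins are needed.
A packing using 5 bins:
  bin 1: 190 + 40 = 230
  bin 2: 150 + 40 + 40 = 230
  bin 3: 150 = 150
  bin 4: 130 = 130
  bin 5: 130 = 130
This matches the lower bound, so 5 is optimal.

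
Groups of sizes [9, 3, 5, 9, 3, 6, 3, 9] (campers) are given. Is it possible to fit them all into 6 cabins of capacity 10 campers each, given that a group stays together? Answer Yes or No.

A valid assignment using 6 cabins:
  cabin 1: 9 = 9
  cabin 2: 9 = 9
  cabin 3: 9 = 9
  cabin 4: 6 + 3 = 9
  cabin 5: 5 + 3 = 8
  cabin 6: 3 = 3
Every load is within 10 campers, so 6 cabins suffice.

Yes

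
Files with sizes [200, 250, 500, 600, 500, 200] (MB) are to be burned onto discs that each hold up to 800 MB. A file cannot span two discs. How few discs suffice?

Total = 600 + 500 + 500 + 250 + 200 + 200 = 2250 MB.
Lower bound: ⌈2250/800⌉ = 3 discs.
A packing using 3 discs:
  disc 1: 600 + 200 = 800
  disc 2: 500 + 250 = 750
  disc 3: 500 + 200 = 700
This matches the lower bound, so 3 is optimal.

3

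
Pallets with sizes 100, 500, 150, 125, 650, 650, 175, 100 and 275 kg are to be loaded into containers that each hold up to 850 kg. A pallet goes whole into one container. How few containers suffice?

4

Total = 650 + 650 + 500 + 275 + 175 + 150 + 125 + 100 + 100 = 2725 kg.
Lower bound: ⌈2725/850⌉ = 4 containers.
A packing using 4 containers:
  container 1: 650 + 175 = 825
  container 2: 650 + 150 = 800
  container 3: 500 + 275 = 775
  container 4: 125 + 100 + 100 = 325
This matches the lower bound, so 4 is optimal.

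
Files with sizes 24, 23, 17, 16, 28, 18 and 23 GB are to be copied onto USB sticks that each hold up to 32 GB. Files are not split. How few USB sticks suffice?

Total = 28 + 24 + 23 + 23 + 18 + 17 + 16 = 149 GB.
Lower bound: ⌈149/32⌉ = 5 USB sticks.
Also, 6 files each exceed 16 GB, and no two of those can share a USB stick, so at least 6 USB sticks are needed.
A packing using 7 USB sticks:
  USB stick 1: 28 = 28
  USB stick 2: 24 = 24
  USB stick 3: 23 = 23
  USB stick 4: 23 = 23
  USB stick 5: 18 = 18
  USB stick 6: 17 = 17
  USB stick 7: 16 = 16
No arrangement into 6 USB sticks stays within capacity, so 7 is optimal.

7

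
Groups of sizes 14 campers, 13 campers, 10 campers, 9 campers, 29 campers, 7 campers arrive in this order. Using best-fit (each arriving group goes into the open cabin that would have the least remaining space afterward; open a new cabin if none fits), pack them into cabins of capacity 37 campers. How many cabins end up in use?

  14 → cabin 1 (new)  [load 14/37]
  13 → cabin 1  [load 27/37]
  10 → cabin 1  [load 37/37]
  9 → cabin 2 (new)  [load 9/37]
  29 → cabin 3 (new)  [load 29/37]
  7 → cabin 3  [load 36/37]
3 cabins opened.

3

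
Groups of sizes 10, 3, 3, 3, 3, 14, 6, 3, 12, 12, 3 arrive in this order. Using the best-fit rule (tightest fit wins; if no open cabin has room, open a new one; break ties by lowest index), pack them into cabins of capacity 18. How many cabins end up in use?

  10 → cabin 1 (new)  [load 10/18]
  3 → cabin 1  [load 13/18]
  3 → cabin 1  [load 16/18]
  3 → cabin 2 (new)  [load 3/18]
  3 → cabin 2  [load 6/18]
  14 → cabin 3 (new)  [load 14/18]
  6 → cabin 2  [load 12/18]
  3 → cabin 3  [load 17/18]
  12 → cabin 4 (new)  [load 12/18]
  12 → cabin 5 (new)  [load 12/18]
  3 → cabin 2  [load 15/18]
5 cabins opened.

5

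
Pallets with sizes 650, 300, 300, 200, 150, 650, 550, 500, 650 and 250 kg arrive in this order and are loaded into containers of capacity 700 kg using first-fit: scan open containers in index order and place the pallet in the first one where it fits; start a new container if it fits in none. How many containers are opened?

7

  650 → container 1 (new)  [load 650/700]
  300 → container 2 (new)  [load 300/700]
  300 → container 2  [load 600/700]
  200 → container 3 (new)  [load 200/700]
  150 → container 3  [load 350/700]
  650 → container 4 (new)  [load 650/700]
  550 → container 5 (new)  [load 550/700]
  500 → container 6 (new)  [load 500/700]
  650 → container 7 (new)  [load 650/700]
  250 → container 3  [load 600/700]
7 containers opened.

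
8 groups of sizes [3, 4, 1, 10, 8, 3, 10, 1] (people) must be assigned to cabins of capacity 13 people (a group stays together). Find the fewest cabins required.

Total = 10 + 10 + 8 + 4 + 3 + 3 + 1 + 1 = 40 people.
Lower bound: ⌈40/13⌉ = 4 cabins.
A packing using 4 cabins:
  cabin 1: 10 + 3 = 13
  cabin 2: 10 + 3 = 13
  cabin 3: 8 + 4 + 1 = 13
  cabin 4: 1 = 1
This matches the lower bound, so 4 is optimal.

4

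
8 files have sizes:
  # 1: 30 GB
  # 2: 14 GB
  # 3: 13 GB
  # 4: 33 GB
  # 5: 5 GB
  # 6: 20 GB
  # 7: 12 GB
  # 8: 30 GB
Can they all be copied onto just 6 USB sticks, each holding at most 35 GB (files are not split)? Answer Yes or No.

Yes

A valid assignment using 5 USB sticks:
  USB stick 1: 33 = 33
  USB stick 2: 30 + 5 = 35
  USB stick 3: 30 = 30
  USB stick 4: 20 + 14 = 34
  USB stick 5: 13 + 12 = 25
That uses only 5 ≤ 6, so 6 USB sticks are enough.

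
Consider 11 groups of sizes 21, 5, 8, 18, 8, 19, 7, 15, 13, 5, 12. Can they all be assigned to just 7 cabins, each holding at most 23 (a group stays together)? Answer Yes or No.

A valid assignment using 7 cabins:
  cabin 1: 21 = 21
  cabin 2: 19 = 19
  cabin 3: 18 + 5 = 23
  cabin 4: 15 + 8 = 23
  cabin 5: 13 + 8 = 21
  cabin 6: 12 + 7 = 19
  cabin 7: 5 = 5
Every load is within 23, so 7 cabins suffice.

Yes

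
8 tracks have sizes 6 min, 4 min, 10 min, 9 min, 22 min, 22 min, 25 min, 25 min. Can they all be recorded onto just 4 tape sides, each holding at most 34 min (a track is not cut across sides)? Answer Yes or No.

A valid assignment using 4 tape sides:
  side 1: 25 + 9 = 34
  side 2: 25 + 6 = 31
  side 3: 22 + 10 = 32
  side 4: 22 + 4 = 26
Every load is within 34 min, so 4 tape sides suffice.

Yes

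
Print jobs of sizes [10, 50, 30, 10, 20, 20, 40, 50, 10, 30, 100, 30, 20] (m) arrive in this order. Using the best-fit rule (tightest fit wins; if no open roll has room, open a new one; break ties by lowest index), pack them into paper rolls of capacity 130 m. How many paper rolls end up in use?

4

  10 → roll 1 (new)  [load 10/130]
  50 → roll 1  [load 60/130]
  30 → roll 1  [load 90/130]
  10 → roll 1  [load 100/130]
  20 → roll 1  [load 120/130]
  20 → roll 2 (new)  [load 20/130]
  40 → roll 2  [load 60/130]
  50 → roll 2  [load 110/130]
  10 → roll 1  [load 130/130]
  30 → roll 3 (new)  [load 30/130]
  100 → roll 3  [load 130/130]
  30 → roll 4 (new)  [load 30/130]
  20 → roll 2  [load 130/130]
4 paper rolls opened.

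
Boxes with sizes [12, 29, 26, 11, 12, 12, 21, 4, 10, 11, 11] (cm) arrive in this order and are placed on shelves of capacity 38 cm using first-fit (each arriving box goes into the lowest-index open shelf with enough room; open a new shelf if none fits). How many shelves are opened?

5

  12 → shelf 1 (new)  [load 12/38]
  29 → shelf 2 (new)  [load 29/38]
  26 → shelf 1  [load 38/38]
  11 → shelf 3 (new)  [load 11/38]
  12 → shelf 3  [load 23/38]
  12 → shelf 3  [load 35/38]
  21 → shelf 4 (new)  [load 21/38]
  4 → shelf 2  [load 33/38]
  10 → shelf 4  [load 31/38]
  11 → shelf 5 (new)  [load 11/38]
  11 → shelf 5  [load 22/38]
5 shelves opened.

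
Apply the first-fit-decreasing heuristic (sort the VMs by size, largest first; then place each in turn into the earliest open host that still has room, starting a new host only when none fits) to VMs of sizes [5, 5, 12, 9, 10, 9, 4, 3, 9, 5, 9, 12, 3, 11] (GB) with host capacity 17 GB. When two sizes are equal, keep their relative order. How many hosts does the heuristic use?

8

Sorted descending: 12, 12, 11, 10, 9, 9, 9, 9, 5, 5, 5, 4, 3, 3.
  12 → host 1 (new)  [load 12/17]
  12 → host 2 (new)  [load 12/17]
  11 → host 3 (new)  [load 11/17]
  10 → host 4 (new)  [load 10/17]
  9 → host 5 (new)  [load 9/17]
  9 → host 6 (new)  [load 9/17]
  9 → host 7 (new)  [load 9/17]
  9 → host 8 (new)  [load 9/17]
  5 → host 1  [load 17/17]
  5 → host 2  [load 17/17]
  5 → host 3  [load 16/17]
  4 → host 4  [load 14/17]
  3 → host 4  [load 17/17]
  3 → host 5  [load 12/17]
8 hosts opened.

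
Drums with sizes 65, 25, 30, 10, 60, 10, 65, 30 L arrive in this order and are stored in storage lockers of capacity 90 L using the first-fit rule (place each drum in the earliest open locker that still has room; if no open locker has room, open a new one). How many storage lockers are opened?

4

  65 → locker 1 (new)  [load 65/90]
  25 → locker 1  [load 90/90]
  30 → locker 2 (new)  [load 30/90]
  10 → locker 2  [load 40/90]
  60 → locker 3 (new)  [load 60/90]
  10 → locker 2  [load 50/90]
  65 → locker 4 (new)  [load 65/90]
  30 → locker 2  [load 80/90]
4 storage lockers opened.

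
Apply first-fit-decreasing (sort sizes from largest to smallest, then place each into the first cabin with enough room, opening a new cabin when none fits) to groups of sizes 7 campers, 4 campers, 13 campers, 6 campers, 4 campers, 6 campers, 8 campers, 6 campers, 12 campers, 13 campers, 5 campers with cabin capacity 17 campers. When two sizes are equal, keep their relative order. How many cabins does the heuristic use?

6

Sorted descending: 13, 13, 12, 8, 7, 6, 6, 6, 5, 4, 4.
  13 → cabin 1 (new)  [load 13/17]
  13 → cabin 2 (new)  [load 13/17]
  12 → cabin 3 (new)  [load 12/17]
  8 → cabin 4 (new)  [load 8/17]
  7 → cabin 4  [load 15/17]
  6 → cabin 5 (new)  [load 6/17]
  6 → cabin 5  [load 12/17]
  6 → cabin 6 (new)  [load 6/17]
  5 → cabin 3  [load 17/17]
  4 → cabin 1  [load 17/17]
  4 → cabin 2  [load 17/17]
6 cabins opened.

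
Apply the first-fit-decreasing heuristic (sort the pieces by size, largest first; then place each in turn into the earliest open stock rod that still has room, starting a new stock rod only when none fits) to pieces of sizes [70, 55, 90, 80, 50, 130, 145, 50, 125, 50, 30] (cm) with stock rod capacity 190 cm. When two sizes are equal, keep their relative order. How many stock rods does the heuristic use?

Sorted descending: 145, 130, 125, 90, 80, 70, 55, 50, 50, 50, 30.
  145 → stock rod 1 (new)  [load 145/190]
  130 → stock rod 2 (new)  [load 130/190]
  125 → stock rod 3 (new)  [load 125/190]
  90 → stock rod 4 (new)  [load 90/190]
  80 → stock rod 4  [load 170/190]
  70 → stock rod 5 (new)  [load 70/190]
  55 → stock rod 2  [load 185/190]
  50 → stock rod 3  [load 175/190]
  50 → stock rod 5  [load 120/190]
  50 → stock rod 5  [load 170/190]
  30 → stock rod 1  [load 175/190]
5 stock rods opened.

5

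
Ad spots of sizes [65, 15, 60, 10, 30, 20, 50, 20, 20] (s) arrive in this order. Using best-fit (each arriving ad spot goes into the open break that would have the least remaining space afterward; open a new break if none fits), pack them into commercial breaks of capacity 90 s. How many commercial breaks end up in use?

  65 → break 1 (new)  [load 65/90]
  15 → break 1  [load 80/90]
  60 → break 2 (new)  [load 60/90]
  10 → break 1  [load 90/90]
  30 → break 2  [load 90/90]
  20 → break 3 (new)  [load 20/90]
  50 → break 3  [load 70/90]
  20 → break 3  [load 90/90]
  20 → break 4 (new)  [load 20/90]
4 commercial breaks opened.

4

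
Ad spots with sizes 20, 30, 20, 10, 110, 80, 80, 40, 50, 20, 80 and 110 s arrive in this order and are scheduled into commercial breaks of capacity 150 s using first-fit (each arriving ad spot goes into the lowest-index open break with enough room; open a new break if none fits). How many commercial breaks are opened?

  20 → break 1 (new)  [load 20/150]
  30 → break 1  [load 50/150]
  20 → break 1  [load 70/150]
  10 → break 1  [load 80/150]
  110 → break 2 (new)  [load 110/150]
  80 → break 3 (new)  [load 80/150]
  80 → break 4 (new)  [load 80/150]
  40 → break 1  [load 120/150]
  50 → break 3  [load 130/150]
  20 → break 1  [load 140/150]
  80 → break 5 (new)  [load 80/150]
  110 → break 6 (new)  [load 110/150]
6 commercial breaks opened.

6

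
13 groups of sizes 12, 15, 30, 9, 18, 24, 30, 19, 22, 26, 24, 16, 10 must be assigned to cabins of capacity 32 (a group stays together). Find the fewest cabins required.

9

Total = 30 + 30 + 26 + 24 + 24 + 22 + 19 + 18 + 16 + 15 + 12 + 10 + 9 = 255.
Lower bound: ⌈255/32⌉ = 8 cabins.
A packing using 9 cabins:
  cabin 1: 30 = 30
  cabin 2: 30 = 30
  cabin 3: 26 = 26
  cabin 4: 24 = 24
  cabin 5: 24 = 24
  cabin 6: 22 + 10 = 32
  cabin 7: 19 + 12 = 31
  cabin 8: 18 + 9 = 27
  cabin 9: 16 + 15 = 31
No arrangement into 8 cabins stays within capacity, so 9 is optimal.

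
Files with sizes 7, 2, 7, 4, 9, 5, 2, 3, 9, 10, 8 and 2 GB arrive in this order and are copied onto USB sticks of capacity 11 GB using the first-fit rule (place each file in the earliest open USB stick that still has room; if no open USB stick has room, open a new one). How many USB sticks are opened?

7

  7 → USB stick 1 (new)  [load 7/11]
  2 → USB stick 1  [load 9/11]
  7 → USB stick 2 (new)  [load 7/11]
  4 → USB stick 2  [load 11/11]
  9 → USB stick 3 (new)  [load 9/11]
  5 → USB stick 4 (new)  [load 5/11]
  2 → USB stick 1  [load 11/11]
  3 → USB stick 4  [load 8/11]
  9 → USB stick 5 (new)  [load 9/11]
  10 → USB stick 6 (new)  [load 10/11]
  8 → USB stick 7 (new)  [load 8/11]
  2 → USB stick 3  [load 11/11]
7 USB sticks opened.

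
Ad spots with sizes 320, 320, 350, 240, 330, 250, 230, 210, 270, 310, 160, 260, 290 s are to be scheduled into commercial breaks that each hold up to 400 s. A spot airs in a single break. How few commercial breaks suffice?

12

Total = 350 + 330 + 320 + 320 + 310 + 290 + 270 + 260 + 250 + 240 + 230 + 210 + 160 = 3540 s.
Lower bound: ⌈3540/400⌉ = 9 commercial breaks.
Also, 12 ad spots each exceed 200 s, and no two of those can share a break, so at least 12 commercial breaks are needed.
A packing using 12 commercial breaks:
  break 1: 350 = 350
  break 2: 330 = 330
  break 3: 320 = 320
  break 4: 320 = 320
  break 5: 310 = 310
  break 6: 290 = 290
  break 7: 270 = 270
  break 8: 260 = 260
  break 9: 250 = 250
  break 10: 240 + 160 = 400
  break 11: 230 = 230
  break 12: 210 = 210
This matches the lower bound, so 12 is optimal.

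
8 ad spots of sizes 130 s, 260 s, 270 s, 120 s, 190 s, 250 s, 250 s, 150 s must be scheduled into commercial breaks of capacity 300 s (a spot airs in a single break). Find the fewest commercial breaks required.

7

Total = 270 + 260 + 250 + 250 + 190 + 150 + 130 + 120 = 1620 s.
Lower bound: ⌈1620/300⌉ = 6 commercial breaks.
A packing using 7 commercial breaks:
  break 1: 270 = 270
  break 2: 260 = 260
  break 3: 250 = 250
  break 4: 250 = 250
  break 5: 190 = 190
  break 6: 150 + 130 = 280
  break 7: 120 = 120
No arrangement into 6 commercial breaks stays within capacity, so 7 is optimal.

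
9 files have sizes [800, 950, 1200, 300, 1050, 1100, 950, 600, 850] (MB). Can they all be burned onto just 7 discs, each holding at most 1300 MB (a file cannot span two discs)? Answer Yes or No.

No

Total = 7800 MB; ⌈7800/1300⌉ = 6.
7 files each exceed half the capacity and cannot share a disc, forcing at least 7 discs.
The bound of 7 does not rule out 7, but exhaustive search shows no assignment into 7 discs of capacity 1300 MB exists — the minimum is 8.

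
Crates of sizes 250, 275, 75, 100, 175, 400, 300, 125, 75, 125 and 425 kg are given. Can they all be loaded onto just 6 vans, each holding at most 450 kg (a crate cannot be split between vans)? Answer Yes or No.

Yes

A valid assignment using 6 vans:
  van 1: 425 = 425
  van 2: 400 = 400
  van 3: 300 + 125 = 425
  van 4: 275 + 175 = 450
  van 5: 250 + 125 + 75 = 450
  van 6: 100 + 75 = 175
Every load is within 450 kg, so 6 vans suffice.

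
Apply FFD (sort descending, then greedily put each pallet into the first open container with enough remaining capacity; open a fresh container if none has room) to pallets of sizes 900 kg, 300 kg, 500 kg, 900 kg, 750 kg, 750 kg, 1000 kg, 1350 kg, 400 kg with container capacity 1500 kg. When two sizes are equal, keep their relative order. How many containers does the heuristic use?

Sorted descending: 1350, 1000, 900, 900, 750, 750, 500, 400, 300.
  1350 → container 1 (new)  [load 1350/1500]
  1000 → container 2 (new)  [load 1000/1500]
  900 → container 3 (new)  [load 900/1500]
  900 → container 4 (new)  [load 900/1500]
  750 → container 5 (new)  [load 750/1500]
  750 → container 5  [load 1500/1500]
  500 → container 2  [load 1500/1500]
  400 → container 3  [load 1300/1500]
  300 → container 4  [load 1200/1500]
5 containers opened.

5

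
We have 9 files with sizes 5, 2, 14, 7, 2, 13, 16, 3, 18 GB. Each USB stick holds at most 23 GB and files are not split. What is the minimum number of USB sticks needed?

4

Total = 18 + 16 + 14 + 13 + 7 + 5 + 3 + 2 + 2 = 80 GB.
Lower bound: ⌈80/23⌉ = 4 USB sticks.
A packing using 4 USB sticks:
  USB stick 1: 18 + 5 = 23
  USB stick 2: 16 + 7 = 23
  USB stick 3: 14 + 3 + 2 + 2 = 21
  USB stick 4: 13 = 13
This matches the lower bound, so 4 is optimal.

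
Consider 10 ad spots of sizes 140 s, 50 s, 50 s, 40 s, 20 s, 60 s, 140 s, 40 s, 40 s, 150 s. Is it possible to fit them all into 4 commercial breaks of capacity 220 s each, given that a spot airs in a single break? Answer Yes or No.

Yes

A valid assignment using 4 commercial breaks:
  break 1: 150 + 60 = 210
  break 2: 140 + 50 + 20 = 210
  break 3: 140 + 50 = 190
  break 4: 40 + 40 + 40 = 120
Every load is within 220 s, so 4 commercial breaks suffice.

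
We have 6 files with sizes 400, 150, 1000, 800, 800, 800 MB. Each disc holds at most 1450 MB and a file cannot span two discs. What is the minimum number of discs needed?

4

Total = 1000 + 800 + 800 + 800 + 400 + 150 = 3950 MB.
Lower bound: ⌈3950/1450⌉ = 3 discs.
Also, 4 files each exceed 725 MB, and no two of those can share a disc, so at least 4 discs are needed.
A packing using 4 discs:
  disc 1: 1000 + 400 = 1400
  disc 2: 800 + 150 = 950
  disc 3: 800 = 800
  disc 4: 800 = 800
This matches the lower bound, so 4 is optimal.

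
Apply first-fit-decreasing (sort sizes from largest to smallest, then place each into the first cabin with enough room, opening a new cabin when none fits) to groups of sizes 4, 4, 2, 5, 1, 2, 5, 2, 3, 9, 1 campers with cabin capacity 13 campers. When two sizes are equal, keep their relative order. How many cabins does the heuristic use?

3

Sorted descending: 9, 5, 5, 4, 4, 3, 2, 2, 2, 1, 1.
  9 → cabin 1 (new)  [load 9/13]
  5 → cabin 2 (new)  [load 5/13]
  5 → cabin 2  [load 10/13]
  4 → cabin 1  [load 13/13]
  4 → cabin 3 (new)  [load 4/13]
  3 → cabin 2  [load 13/13]
  2 → cabin 3  [load 6/13]
  2 → cabin 3  [load 8/13]
  2 → cabin 3  [load 10/13]
  1 → cabin 3  [load 11/13]
  1 → cabin 3  [load 12/13]
3 cabins opened.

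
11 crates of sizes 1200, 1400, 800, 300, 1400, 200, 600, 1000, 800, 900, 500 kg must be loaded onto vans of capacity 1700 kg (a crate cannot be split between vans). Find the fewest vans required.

6

Total = 1400 + 1400 + 1200 + 1000 + 900 + 800 + 800 + 600 + 500 + 300 + 200 = 9100 kg.
Lower bound: ⌈9100/1700⌉ = 6 vans.
A packing using 6 vans:
  van 1: 1400 + 300 = 1700
  van 2: 1400 + 200 = 1600
  van 3: 1200 + 500 = 1700
  van 4: 1000 + 600 = 1600
  van 5: 900 + 800 = 1700
  van 6: 800 = 800
This matches the lower bound, so 6 is optimal.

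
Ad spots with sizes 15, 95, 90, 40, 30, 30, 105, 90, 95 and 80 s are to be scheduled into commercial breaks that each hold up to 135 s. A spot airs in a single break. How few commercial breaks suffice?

Total = 105 + 95 + 95 + 90 + 90 + 80 + 40 + 30 + 30 + 15 = 670 s.
Lower bound: ⌈670/135⌉ = 5 commercial breaks.
Also, 6 ad spots each exceed 135/2 s, and no two of those can share a break, so at least 6 commercial breaks are needed.
A packing using 6 commercial breaks:
  break 1: 105 + 30 = 135
  break 2: 95 + 40 = 135
  break 3: 95 + 30 = 125
  break 4: 90 + 15 = 105
  break 5: 90 = 90
  break 6: 80 = 80
This matches the lower bound, so 6 is optimal.

6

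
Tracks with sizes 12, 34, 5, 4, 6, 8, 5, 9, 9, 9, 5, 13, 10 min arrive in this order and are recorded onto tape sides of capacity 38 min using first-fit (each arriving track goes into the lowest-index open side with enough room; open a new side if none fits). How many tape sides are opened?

4

  12 → side 1 (new)  [load 12/38]
  34 → side 2 (new)  [load 34/38]
  5 → side 1  [load 17/38]
  4 → side 1  [load 21/38]
  6 → side 1  [load 27/38]
  8 → side 1  [load 35/38]
  5 → side 3 (new)  [load 5/38]
  9 → side 3  [load 14/38]
  9 → side 3  [load 23/38]
  9 → side 3  [load 32/38]
  5 → side 3  [load 37/38]
  13 → side 4 (new)  [load 13/38]
  10 → side 4  [load 23/38]
4 tape sides opened.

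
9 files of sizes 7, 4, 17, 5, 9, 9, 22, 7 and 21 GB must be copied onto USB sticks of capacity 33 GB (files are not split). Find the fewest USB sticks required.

4

Total = 22 + 21 + 17 + 9 + 9 + 7 + 7 + 5 + 4 = 101 GB.
Lower bound: ⌈101/33⌉ = 4 USB sticks.
A packing using 4 USB sticks:
  USB stick 1: 22 + 9 = 31
  USB stick 2: 21 + 9 = 30
  USB stick 3: 17 + 7 + 7 = 31
  USB stick 4: 5 + 4 = 9
This matches the lower bound, so 4 is optimal.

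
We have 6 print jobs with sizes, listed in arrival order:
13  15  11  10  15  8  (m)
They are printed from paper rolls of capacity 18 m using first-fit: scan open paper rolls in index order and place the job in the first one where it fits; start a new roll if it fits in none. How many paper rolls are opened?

  13 → roll 1 (new)  [load 13/18]
  15 → roll 2 (new)  [load 15/18]
  11 → roll 3 (new)  [load 11/18]
  10 → roll 4 (new)  [load 10/18]
  15 → roll 5 (new)  [load 15/18]
  8 → roll 4  [load 18/18]
5 paper rolls opened.

5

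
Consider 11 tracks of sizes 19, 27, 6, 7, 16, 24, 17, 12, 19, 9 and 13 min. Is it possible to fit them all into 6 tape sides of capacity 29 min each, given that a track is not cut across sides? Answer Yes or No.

Total = 169 min; ⌈169/29⌉ = 6.
The bound of 6 does not rule out 6, but exhaustive search shows no assignment into 6 tape sides of capacity 29 min exists — the minimum is 7.

No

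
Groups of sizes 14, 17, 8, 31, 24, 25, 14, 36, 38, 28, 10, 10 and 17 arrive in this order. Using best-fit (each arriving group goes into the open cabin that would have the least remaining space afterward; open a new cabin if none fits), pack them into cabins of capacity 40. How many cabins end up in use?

  14 → cabin 1 (new)  [load 14/40]
  17 → cabin 1  [load 31/40]
  8 → cabin 1  [load 39/40]
  31 → cabin 2 (new)  [load 31/40]
  24 → cabin 3 (new)  [load 24/40]
  25 → cabin 4 (new)  [load 25/40]
  14 → cabin 4  [load 39/40]
  36 → cabin 5 (new)  [load 36/40]
  38 → cabin 6 (new)  [load 38/40]
  28 → cabin 7 (new)  [load 28/40]
  10 → cabin 7  [load 38/40]
  10 → cabin 3  [load 34/40]
  17 → cabin 8 (new)  [load 17/40]
8 cabins opened.

8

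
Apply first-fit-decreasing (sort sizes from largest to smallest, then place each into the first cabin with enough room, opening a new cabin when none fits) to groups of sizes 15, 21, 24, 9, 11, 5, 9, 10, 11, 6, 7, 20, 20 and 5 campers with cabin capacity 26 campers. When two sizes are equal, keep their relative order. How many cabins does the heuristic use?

Sorted descending: 24, 21, 20, 20, 15, 11, 11, 10, 9, 9, 7, 6, 5, 5.
  24 → cabin 1 (new)  [load 24/26]
  21 → cabin 2 (new)  [load 21/26]
  20 → cabin 3 (new)  [load 20/26]
  20 → cabin 4 (new)  [load 20/26]
  15 → cabin 5 (new)  [load 15/26]
  11 → cabin 5  [load 26/26]
  11 → cabin 6 (new)  [load 11/26]
  10 → cabin 6  [load 21/26]
  9 → cabin 7 (new)  [load 9/26]
  9 → cabin 7  [load 18/26]
  7 → cabin 7  [load 25/26]
  6 → cabin 3  [load 26/26]
  5 → cabin 2  [load 26/26]
  5 → cabin 4  [load 25/26]
7 cabins opened.

7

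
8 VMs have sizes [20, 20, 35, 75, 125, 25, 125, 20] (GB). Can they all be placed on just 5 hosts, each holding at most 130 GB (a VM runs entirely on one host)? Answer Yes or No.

Yes

A valid assignment using 4 hosts:
  host 1: 125 = 125
  host 2: 125 = 125
  host 3: 75 + 35 + 20 = 130
  host 4: 25 + 20 + 20 = 65
That uses only 4 ≤ 5, so 5 hosts are enough.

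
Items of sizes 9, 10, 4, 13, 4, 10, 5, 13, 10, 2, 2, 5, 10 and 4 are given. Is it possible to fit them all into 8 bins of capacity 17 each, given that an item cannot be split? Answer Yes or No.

Yes

A valid assignment using 7 bins:
  bin 1: 13 + 4 = 17
  bin 2: 13 + 4 = 17
  bin 3: 10 + 5 + 2 = 17
  bin 4: 10 + 5 + 2 = 17
  bin 5: 10 + 4 = 14
  bin 6: 10 = 10
  bin 7: 9 = 9
That uses only 7 ≤ 8, so 8 bins are enough.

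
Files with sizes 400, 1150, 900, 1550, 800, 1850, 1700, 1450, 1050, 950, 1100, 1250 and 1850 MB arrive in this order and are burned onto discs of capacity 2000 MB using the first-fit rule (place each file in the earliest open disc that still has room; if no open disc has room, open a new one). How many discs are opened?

10

  400 → disc 1 (new)  [load 400/2000]
  1150 → disc 1  [load 1550/2000]
  900 → disc 2 (new)  [load 900/2000]
  1550 → disc 3 (new)  [load 1550/2000]
  800 → disc 2  [load 1700/2000]
  1850 → disc 4 (new)  [load 1850/2000]
  1700 → disc 5 (new)  [load 1700/2000]
  1450 → disc 6 (new)  [load 1450/2000]
  1050 → disc 7 (new)  [load 1050/2000]
  950 → disc 7  [load 2000/2000]
  1100 → disc 8 (new)  [load 1100/2000]
  1250 → disc 9 (new)  [load 1250/2000]
  1850 → disc 10 (new)  [load 1850/2000]
10 discs opened.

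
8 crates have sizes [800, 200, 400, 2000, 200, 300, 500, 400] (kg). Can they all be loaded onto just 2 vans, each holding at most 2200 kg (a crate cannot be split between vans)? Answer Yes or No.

Total = 4800 kg; ⌈4800/2200⌉ = 3.
At least 3 vans are required, but only 2 are allowed.

No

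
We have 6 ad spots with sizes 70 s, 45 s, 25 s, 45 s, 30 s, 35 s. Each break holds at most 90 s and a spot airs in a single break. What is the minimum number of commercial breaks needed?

Total = 70 + 45 + 45 + 35 + 30 + 25 = 250 s.
Lower bound: ⌈250/90⌉ = 3 commercial breaks.
A packing using 3 commercial breaks:
  break 1: 70 = 70
  break 2: 45 + 45 = 90
  break 3: 35 + 30 + 25 = 90
This matches the lower bound, so 3 is optimal.

3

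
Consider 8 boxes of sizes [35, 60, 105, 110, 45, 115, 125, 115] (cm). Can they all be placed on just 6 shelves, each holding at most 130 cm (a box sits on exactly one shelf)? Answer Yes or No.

No

Total = 710 cm; ⌈710/130⌉ = 6.
The bound of 6 does not rule out 6, but exhaustive search shows no assignment into 6 shelves of capacity 130 cm exists — the minimum is 7.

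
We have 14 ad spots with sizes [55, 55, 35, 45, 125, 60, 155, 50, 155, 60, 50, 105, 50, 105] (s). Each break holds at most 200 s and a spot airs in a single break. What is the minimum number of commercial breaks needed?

7

Total = 155 + 155 + 125 + 105 + 105 + 60 + 60 + 55 + 55 + 50 + 50 + 50 + 45 + 35 = 1105 s.
Lower bound: ⌈1105/200⌉ = 6 commercial breaks.
A packing using 7 commercial breaks:
  break 1: 155 + 45 = 200
  break 2: 155 + 35 = 190
  break 3: 125 + 60 = 185
  break 4: 105 + 60 = 165
  break 5: 105 + 55 = 160
  break 6: 55 + 50 + 50 = 155
  break 7: 50 = 50
No arrangement into 6 commercial breaks stays within capacity, so 7 is optimal.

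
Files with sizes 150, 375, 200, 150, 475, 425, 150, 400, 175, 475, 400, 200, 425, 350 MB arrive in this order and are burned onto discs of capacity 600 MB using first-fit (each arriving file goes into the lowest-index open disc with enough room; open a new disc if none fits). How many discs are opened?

9

  150 → disc 1 (new)  [load 150/600]
  375 → disc 1  [load 525/600]
  200 → disc 2 (new)  [load 200/600]
  150 → disc 2  [load 350/600]
  475 → disc 3 (new)  [load 475/600]
  425 → disc 4 (new)  [load 425/600]
  150 → disc 2  [load 500/600]
  400 → disc 5 (new)  [load 400/600]
  175 → disc 4  [load 600/600]
  475 → disc 6 (new)  [load 475/600]
  400 → disc 7 (new)  [load 400/600]
  200 → disc 5  [load 600/600]
  425 → disc 8 (new)  [load 425/600]
  350 → disc 9 (new)  [load 350/600]
9 discs opened.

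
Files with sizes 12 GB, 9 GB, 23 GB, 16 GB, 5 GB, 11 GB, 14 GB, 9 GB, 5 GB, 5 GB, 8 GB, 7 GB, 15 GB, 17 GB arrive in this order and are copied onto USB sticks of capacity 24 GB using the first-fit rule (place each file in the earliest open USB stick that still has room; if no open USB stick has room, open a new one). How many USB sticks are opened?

8

  12 → USB stick 1 (new)  [load 12/24]
  9 → USB stick 1  [load 21/24]
  23 → USB stick 2 (new)  [load 23/24]
  16 → USB stick 3 (new)  [load 16/24]
  5 → USB stick 3  [load 21/24]
  11 → USB stick 4 (new)  [load 11/24]
  14 → USB stick 5 (new)  [load 14/24]
  9 → USB stick 4  [load 20/24]
  5 → USB stick 5  [load 19/24]
  5 → USB stick 5  [load 24/24]
  8 → USB stick 6 (new)  [load 8/24]
  7 → USB stick 6  [load 15/24]
  15 → USB stick 7 (new)  [load 15/24]
  17 → USB stick 8 (new)  [load 17/24]
8 USB sticks opened.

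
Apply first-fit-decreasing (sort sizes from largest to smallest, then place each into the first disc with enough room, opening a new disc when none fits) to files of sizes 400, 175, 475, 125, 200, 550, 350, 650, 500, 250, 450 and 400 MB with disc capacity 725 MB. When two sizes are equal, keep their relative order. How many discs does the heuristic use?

8

Sorted descending: 650, 550, 500, 475, 450, 400, 400, 350, 250, 200, 175, 125.
  650 → disc 1 (new)  [load 650/725]
  550 → disc 2 (new)  [load 550/725]
  500 → disc 3 (new)  [load 500/725]
  475 → disc 4 (new)  [load 475/725]
  450 → disc 5 (new)  [load 450/725]
  400 → disc 6 (new)  [load 400/725]
  400 → disc 7 (new)  [load 400/725]
  350 → disc 8 (new)  [load 350/725]
  250 → disc 4  [load 725/725]
  200 → disc 3  [load 700/725]
  175 → disc 2  [load 725/725]
  125 → disc 5  [load 575/725]
8 discs opened.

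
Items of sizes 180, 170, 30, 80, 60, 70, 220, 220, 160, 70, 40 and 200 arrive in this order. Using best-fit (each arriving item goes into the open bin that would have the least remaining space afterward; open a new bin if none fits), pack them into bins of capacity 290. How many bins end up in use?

  180 → bin 1 (new)  [load 180/290]
  170 → bin 2 (new)  [load 170/290]
  30 → bin 1  [load 210/290]
  80 → bin 1  [load 290/290]
  60 → bin 2  [load 230/290]
  70 → bin 3 (new)  [load 70/290]
  220 → bin 3  [load 290/290]
  220 → bin 4 (new)  [load 220/290]
  160 → bin 5 (new)  [load 160/290]
  70 → bin 4  [load 290/290]
  40 → bin 2  [load 270/290]
  200 → bin 6 (new)  [load 200/290]
6 bins opened.

6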